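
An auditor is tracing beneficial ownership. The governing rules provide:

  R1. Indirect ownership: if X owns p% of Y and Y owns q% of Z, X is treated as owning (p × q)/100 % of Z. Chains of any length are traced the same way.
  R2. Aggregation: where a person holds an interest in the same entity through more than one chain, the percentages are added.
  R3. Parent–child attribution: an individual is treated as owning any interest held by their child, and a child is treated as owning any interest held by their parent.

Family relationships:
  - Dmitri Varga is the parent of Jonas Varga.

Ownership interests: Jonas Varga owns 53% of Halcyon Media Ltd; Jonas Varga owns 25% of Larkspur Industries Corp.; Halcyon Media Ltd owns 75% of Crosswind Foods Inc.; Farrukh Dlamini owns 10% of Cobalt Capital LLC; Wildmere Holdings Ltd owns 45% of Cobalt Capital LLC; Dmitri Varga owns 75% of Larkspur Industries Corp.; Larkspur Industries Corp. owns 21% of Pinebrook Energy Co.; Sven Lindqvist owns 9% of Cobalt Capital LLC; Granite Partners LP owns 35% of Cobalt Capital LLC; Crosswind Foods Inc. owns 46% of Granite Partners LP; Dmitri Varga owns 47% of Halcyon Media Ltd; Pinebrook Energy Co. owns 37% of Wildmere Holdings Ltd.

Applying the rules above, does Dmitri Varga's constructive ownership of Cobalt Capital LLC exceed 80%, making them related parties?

No

By parent–child attribution (R3), Dmitri Varga is treated as also owning Jonas Varga's interest in Halcyon Media Ltd, giving 47% + 53% = 100%.
By parent–child attribution (R3), Dmitri Varga is treated as also owning Jonas Varga's interest in Larkspur Industries Corp, giving 75% + 25% = 100%.
Chain via Halcyon Media Ltd → Crosswind Foods Inc. → Granite Partners LP (R1): 100% × 75% × 46% × 35% = 12.075% of Cobalt Capital LLC.
Chain via Larkspur Industries Corp. → Pinebrook Energy Co. → Wildmere Holdings Ltd (R1): 100% × 21% × 37% × 45% = 3.4965% of Cobalt Capital LLC.
Aggregating (R2): 12.075% + 3.4965% = 15.5715%.
15.5715% does not exceed the 80% threshold, so Dmitri is not a related party to Cobalt Capital LLC.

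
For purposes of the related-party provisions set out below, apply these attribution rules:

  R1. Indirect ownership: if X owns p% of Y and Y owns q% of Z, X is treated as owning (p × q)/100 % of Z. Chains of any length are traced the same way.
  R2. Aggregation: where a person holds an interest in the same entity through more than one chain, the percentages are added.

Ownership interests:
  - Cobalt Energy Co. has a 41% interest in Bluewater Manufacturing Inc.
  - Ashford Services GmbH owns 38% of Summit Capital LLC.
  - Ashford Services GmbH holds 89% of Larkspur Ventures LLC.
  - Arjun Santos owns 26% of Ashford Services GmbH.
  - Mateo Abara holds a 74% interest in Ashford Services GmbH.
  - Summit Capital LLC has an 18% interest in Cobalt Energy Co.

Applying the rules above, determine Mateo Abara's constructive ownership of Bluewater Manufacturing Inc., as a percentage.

Chain via Ashford Services GmbH → Summit Capital LLC → Cobalt Energy Co. (R1): 74% × 38% × 18% × 41% = 2.075256% of Bluewater Manufacturing Inc.

2.075256%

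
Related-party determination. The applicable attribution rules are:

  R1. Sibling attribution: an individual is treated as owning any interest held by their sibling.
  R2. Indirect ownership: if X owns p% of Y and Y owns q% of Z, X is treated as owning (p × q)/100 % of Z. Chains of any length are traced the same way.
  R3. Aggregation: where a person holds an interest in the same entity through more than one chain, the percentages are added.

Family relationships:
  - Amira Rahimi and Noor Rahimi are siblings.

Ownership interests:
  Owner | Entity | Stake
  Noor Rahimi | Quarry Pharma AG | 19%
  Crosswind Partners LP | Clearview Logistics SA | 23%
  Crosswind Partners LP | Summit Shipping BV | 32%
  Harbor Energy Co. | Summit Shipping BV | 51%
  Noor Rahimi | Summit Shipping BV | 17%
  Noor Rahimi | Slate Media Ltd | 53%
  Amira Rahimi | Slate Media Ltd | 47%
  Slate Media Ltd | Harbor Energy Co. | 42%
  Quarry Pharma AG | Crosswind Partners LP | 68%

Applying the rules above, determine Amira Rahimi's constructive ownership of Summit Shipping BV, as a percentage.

By sibling attribution (R1), Amira Rahimi is treated as also owning Noor Rahimi's interest in Slate Media Ltd, giving 47% + 53% = 100%.
By sibling attribution (R1), Amira Rahimi is treated as owning Noor Rahimi's 19% interest in Quarry Pharma AG.
By sibling attribution (R1), Amira Rahimi is treated as owning Noor Rahimi's 17% interest in Summit Shipping BV.
Chain via Slate Media Ltd → Harbor Energy Co. (R2): 100% × 42% × 51% = 21.42% of Summit Shipping BV.
Chain via Quarry Pharma AG → Crosswind Partners LP (R2): 19% × 68% × 32% = 4.1344% of Summit Shipping BV.
Direct interest in Summit Shipping BV: 17%.
Aggregating (R3): 21.42% + 4.1344% + 17% = 42.5544%.

42.5544%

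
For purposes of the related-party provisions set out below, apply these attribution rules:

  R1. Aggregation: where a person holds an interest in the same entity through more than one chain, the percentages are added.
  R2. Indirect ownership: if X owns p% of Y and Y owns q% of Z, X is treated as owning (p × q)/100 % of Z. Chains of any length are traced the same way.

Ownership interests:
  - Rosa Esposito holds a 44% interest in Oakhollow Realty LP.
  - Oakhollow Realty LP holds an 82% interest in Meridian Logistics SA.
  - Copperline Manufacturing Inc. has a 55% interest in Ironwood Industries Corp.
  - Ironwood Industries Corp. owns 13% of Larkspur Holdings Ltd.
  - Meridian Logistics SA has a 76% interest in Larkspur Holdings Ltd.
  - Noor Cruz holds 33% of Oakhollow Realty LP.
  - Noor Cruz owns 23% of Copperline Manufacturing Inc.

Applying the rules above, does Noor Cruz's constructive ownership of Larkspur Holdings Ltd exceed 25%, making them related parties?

Chain via Oakhollow Realty LP → Meridian Logistics SA (R2): 33% × 82% × 76% = 20.5656% of Larkspur Holdings Ltd.
Chain via Copperline Manufacturing Inc. → Ironwood Industries Corp. (R2): 23% × 55% × 13% = 1.6445% of Larkspur Holdings Ltd.
Aggregating (R1): 20.5656% + 1.6445% = 22.2101%.
22.2101% does not exceed the 25% threshold, so Noor is not a related party to Larkspur Holdings Ltd.

No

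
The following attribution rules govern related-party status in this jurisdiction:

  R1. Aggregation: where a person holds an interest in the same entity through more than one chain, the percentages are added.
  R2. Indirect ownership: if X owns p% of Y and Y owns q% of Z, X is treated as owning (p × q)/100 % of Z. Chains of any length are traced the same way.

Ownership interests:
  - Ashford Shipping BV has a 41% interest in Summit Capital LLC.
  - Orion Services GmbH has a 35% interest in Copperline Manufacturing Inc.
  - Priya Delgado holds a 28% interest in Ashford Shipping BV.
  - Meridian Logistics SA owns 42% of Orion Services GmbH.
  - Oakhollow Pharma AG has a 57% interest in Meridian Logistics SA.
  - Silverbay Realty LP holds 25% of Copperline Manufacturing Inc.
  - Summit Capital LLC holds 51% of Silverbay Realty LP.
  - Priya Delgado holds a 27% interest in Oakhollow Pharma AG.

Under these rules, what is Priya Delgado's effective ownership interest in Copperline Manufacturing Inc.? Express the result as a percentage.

3.72603%

Chain via Ashford Shipping BV → Summit Capital LLC → Silverbay Realty LP (R2): 28% × 41% × 51% × 25% = 1.4637% of Copperline Manufacturing Inc.
Chain via Oakhollow Pharma AG → Meridian Logistics SA → Orion Services GmbH (R2): 27% × 57% × 42% × 35% = 2.26233% of Copperline Manufacturing Inc.
Aggregating (R1): 1.4637% + 2.26233% = 3.72603%.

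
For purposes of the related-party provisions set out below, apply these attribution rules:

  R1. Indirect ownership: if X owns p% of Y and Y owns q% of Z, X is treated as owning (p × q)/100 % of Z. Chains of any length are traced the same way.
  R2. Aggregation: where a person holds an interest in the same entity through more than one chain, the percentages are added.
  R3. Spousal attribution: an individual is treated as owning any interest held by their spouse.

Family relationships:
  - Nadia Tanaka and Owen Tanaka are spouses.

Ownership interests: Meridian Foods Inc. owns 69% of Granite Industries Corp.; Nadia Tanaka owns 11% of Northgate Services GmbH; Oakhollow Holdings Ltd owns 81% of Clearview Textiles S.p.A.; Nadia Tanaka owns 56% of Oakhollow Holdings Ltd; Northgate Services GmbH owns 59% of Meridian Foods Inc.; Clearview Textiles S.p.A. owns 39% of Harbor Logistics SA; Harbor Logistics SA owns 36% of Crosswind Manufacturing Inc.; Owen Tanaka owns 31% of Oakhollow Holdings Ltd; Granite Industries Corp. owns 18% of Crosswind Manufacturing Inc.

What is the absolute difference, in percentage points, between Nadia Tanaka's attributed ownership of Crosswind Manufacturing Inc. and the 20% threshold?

9.299954

By spousal attribution (R3), Nadia Tanaka is treated as also owning Owen Tanaka's interest in Oakhollow Holdings Ltd, giving 56% + 31% = 87%.
Chain via Northgate Services GmbH → Meridian Foods Inc. → Granite Industries Corp. (R1): 11% × 59% × 69% × 18% = 0.806058% of Crosswind Manufacturing Inc.
Chain via Oakhollow Holdings Ltd → Clearview Textiles S.p.A. → Harbor Logistics SA (R1): 87% × 81% × 39% × 36% = 9.893988% of Crosswind Manufacturing Inc.
Aggregating (R2): 0.806058% + 9.893988% = 10.700046%.
10.700046% falls short of the 20% threshold by 9.299954 percentage points.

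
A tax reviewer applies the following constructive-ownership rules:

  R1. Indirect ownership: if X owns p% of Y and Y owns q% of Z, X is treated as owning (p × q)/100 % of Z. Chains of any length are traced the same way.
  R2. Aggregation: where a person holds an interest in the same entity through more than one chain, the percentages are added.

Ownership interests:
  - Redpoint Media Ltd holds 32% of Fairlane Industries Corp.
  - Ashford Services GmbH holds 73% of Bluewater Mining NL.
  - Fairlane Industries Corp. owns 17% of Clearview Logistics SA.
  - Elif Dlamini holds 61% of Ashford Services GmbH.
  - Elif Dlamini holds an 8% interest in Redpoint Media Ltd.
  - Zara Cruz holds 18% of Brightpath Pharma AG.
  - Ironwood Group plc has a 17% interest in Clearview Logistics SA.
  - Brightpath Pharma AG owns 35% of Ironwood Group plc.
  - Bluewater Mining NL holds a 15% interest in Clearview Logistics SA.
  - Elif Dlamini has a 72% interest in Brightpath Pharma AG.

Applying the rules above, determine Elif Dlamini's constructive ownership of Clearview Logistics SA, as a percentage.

11.3987%

Chain via Ashford Services GmbH → Bluewater Mining NL (R1): 61% × 73% × 15% = 6.6795% of Clearview Logistics SA.
Chain via Brightpath Pharma AG → Ironwood Group plc (R1): 72% × 35% × 17% = 4.284% of Clearview Logistics SA.
Chain via Redpoint Media Ltd → Fairlane Industries Corp. (R1): 8% × 32% × 17% = 0.4352% of Clearview Logistics SA.
Aggregating (R2): 6.6795% + 4.284% + 0.4352% = 11.3987%.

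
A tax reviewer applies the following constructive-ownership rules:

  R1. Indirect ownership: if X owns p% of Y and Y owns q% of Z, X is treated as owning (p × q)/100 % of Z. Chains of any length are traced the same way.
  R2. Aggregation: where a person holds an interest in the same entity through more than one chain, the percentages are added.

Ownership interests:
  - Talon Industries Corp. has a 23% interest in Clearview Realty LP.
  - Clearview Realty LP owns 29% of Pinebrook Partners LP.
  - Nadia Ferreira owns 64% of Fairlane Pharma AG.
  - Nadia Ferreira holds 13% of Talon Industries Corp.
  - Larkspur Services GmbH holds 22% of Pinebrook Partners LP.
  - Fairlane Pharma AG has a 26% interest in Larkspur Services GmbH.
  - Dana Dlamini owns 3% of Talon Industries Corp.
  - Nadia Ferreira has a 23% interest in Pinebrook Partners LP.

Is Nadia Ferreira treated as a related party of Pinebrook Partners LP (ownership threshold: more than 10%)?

Chain via Fairlane Pharma AG → Larkspur Services GmbH (R1): 64% × 26% × 22% = 3.6608% of Pinebrook Partners LP.
Chain via Talon Industries Corp. → Clearview Realty LP (R1): 13% × 23% × 29% = 0.8671% of Pinebrook Partners LP.
Direct interest in Pinebrook Partners LP: 23%.
Aggregating (R2): 3.6608% + 0.8671% + 23% = 27.5279%.
27.5279% exceeds the 10% threshold, so Nadia is a related party to Pinebrook Partners LP.

Yes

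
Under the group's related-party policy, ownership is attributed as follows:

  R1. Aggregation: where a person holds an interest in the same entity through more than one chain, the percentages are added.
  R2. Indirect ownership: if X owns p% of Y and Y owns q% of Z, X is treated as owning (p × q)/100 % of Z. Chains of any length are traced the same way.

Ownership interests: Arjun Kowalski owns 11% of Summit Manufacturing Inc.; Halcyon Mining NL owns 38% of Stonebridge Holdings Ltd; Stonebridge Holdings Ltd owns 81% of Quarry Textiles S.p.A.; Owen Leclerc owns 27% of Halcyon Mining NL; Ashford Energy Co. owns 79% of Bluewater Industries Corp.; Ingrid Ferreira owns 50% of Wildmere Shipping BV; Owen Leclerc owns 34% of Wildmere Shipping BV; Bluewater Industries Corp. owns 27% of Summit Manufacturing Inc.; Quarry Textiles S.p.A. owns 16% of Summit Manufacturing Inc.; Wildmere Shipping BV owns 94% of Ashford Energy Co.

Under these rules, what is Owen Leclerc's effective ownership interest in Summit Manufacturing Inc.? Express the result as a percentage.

8.146764%

Chain via Halcyon Mining NL → Stonebridge Holdings Ltd → Quarry Textiles S.p.A. (R2): 27% × 38% × 81% × 16% = 1.329696% of Summit Manufacturing Inc.
Chain via Wildmere Shipping BV → Ashford Energy Co. → Bluewater Industries Corp. (R2): 34% × 94% × 79% × 27% = 6.817068% of Summit Manufacturing Inc.
Aggregating (R1): 1.329696% + 6.817068% = 8.146764%.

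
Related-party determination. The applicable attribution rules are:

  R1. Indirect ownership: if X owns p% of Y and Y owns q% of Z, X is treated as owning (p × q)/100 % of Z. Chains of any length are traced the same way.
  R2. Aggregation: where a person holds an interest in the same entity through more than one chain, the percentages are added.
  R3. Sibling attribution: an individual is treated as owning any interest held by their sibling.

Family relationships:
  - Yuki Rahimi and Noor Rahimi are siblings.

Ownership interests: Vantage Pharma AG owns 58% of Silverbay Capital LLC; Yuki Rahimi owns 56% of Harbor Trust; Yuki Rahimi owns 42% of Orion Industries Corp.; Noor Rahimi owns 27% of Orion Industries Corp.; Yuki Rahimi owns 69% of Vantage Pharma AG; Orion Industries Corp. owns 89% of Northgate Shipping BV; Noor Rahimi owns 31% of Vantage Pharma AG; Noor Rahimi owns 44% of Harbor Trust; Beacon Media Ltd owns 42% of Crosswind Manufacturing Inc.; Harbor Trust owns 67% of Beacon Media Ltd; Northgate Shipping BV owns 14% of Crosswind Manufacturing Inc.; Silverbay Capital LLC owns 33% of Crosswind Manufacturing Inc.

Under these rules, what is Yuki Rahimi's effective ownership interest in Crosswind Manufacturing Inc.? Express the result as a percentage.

55.8774%

By sibling attribution (R3), Yuki Rahimi is treated as also owning Noor Rahimi's interest in Vantage Pharma AG, giving 69% + 31% = 100%.
By sibling attribution (R3), Yuki Rahimi is treated as also owning Noor Rahimi's interest in Orion Industries Corp, giving 42% + 27% = 69%.
By sibling attribution (R3), Yuki Rahimi is treated as also owning Noor Rahimi's interest in Harbor Trust, giving 56% + 44% = 100%.
Chain via Vantage Pharma AG → Silverbay Capital LLC (R1): 100% × 58% × 33% = 19.14% of Crosswind Manufacturing Inc.
Chain via Orion Industries Corp. → Northgate Shipping BV (R1): 69% × 89% × 14% = 8.5974% of Crosswind Manufacturing Inc.
Chain via Harbor Trust → Beacon Media Ltd (R1): 100% × 67% × 42% = 28.14% of Crosswind Manufacturing Inc.
Aggregating (R2): 19.14% + 8.5974% + 28.14% = 55.8774%.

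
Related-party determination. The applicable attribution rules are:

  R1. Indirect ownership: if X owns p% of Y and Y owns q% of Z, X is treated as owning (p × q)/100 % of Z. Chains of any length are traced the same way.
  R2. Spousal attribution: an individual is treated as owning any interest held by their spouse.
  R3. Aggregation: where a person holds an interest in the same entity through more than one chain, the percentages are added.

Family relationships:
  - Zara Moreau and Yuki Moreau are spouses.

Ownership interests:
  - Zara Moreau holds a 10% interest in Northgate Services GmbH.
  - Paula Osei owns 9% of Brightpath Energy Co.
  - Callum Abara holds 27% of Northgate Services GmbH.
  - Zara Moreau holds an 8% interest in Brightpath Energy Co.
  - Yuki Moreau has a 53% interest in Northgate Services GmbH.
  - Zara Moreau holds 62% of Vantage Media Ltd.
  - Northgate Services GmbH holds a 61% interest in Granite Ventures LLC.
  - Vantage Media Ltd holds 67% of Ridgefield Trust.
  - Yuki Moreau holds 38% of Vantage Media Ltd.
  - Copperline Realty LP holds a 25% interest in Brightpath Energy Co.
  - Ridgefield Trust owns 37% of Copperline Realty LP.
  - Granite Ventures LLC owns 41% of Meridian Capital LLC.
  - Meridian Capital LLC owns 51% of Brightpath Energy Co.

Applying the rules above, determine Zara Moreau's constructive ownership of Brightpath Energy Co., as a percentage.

22.233213%

By spousal attribution (R2), Zara Moreau is treated as also owning Yuki Moreau's interest in Vantage Media Ltd, giving 62% + 38% = 100%.
By spousal attribution (R2), Zara Moreau is treated as also owning Yuki Moreau's interest in Northgate Services GmbH, giving 10% + 53% = 63%.
Chain via Vantage Media Ltd → Ridgefield Trust → Copperline Realty LP (R1): 100% × 67% × 37% × 25% = 6.1975% of Brightpath Energy Co.
Chain via Northgate Services GmbH → Granite Ventures LLC → Meridian Capital LLC (R1): 63% × 61% × 41% × 51% = 8.035713% of Brightpath Energy Co.
Direct interest in Brightpath Energy Co: 8%.
Aggregating (R3): 6.1975% + 8.035713% + 8% = 22.233213%.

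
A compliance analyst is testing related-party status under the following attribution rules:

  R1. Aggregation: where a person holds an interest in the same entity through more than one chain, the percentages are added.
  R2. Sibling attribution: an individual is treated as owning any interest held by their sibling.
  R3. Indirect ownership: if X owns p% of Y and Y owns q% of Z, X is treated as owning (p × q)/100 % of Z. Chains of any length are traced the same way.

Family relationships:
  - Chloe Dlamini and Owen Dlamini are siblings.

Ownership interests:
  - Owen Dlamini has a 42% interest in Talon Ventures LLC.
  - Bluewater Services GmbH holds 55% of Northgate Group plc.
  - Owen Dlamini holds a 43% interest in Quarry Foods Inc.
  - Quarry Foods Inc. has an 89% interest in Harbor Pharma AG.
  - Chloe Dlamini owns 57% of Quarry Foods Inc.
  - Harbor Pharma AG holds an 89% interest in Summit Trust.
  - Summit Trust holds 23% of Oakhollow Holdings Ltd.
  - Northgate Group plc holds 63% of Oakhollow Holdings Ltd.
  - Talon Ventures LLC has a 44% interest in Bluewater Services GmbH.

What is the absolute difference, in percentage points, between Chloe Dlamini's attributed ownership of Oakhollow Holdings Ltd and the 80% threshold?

55.37838

By sibling attribution (R2), Chloe Dlamini is treated as also owning Owen Dlamini's interest in Quarry Foods Inc, giving 57% + 43% = 100%.
By sibling attribution (R2), Chloe Dlamini is treated as owning Owen Dlamini's 42% interest in Talon Ventures LLC.
Chain via Quarry Foods Inc. → Harbor Pharma AG → Summit Trust (R3): 100% × 89% × 89% × 23% = 18.2183% of Oakhollow Holdings Ltd.
Chain via Talon Ventures LLC → Bluewater Services GmbH → Northgate Group plc (R3): 42% × 44% × 55% × 63% = 6.40332% of Oakhollow Holdings Ltd.
Aggregating (R1): 18.2183% + 6.40332% = 24.62162%.
24.62162% falls short of the 80% threshold by 55.37838 percentage points.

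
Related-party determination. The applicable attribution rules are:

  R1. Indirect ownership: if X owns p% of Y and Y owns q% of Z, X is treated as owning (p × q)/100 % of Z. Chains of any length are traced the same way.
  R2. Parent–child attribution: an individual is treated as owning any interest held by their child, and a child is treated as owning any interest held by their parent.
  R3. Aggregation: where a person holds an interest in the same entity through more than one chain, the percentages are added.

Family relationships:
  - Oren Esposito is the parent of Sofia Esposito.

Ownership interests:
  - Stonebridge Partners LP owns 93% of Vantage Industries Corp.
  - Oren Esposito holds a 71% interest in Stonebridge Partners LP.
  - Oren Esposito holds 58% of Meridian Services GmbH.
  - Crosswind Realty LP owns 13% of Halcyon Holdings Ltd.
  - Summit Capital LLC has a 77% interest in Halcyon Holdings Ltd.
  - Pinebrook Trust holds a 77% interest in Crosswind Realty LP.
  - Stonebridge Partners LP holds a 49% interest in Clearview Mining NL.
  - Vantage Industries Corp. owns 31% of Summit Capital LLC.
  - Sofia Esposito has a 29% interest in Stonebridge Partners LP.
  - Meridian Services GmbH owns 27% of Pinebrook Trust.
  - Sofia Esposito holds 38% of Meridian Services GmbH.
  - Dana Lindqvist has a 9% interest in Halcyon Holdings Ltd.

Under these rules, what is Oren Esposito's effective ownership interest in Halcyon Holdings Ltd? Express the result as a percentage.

24.793692%

By parent–child attribution (R2), Oren Esposito is treated as also owning Sofia Esposito's interest in Meridian Services GmbH, giving 58% + 38% = 96%.
By parent–child attribution (R2), Oren Esposito is treated as also owning Sofia Esposito's interest in Stonebridge Partners LP, giving 71% + 29% = 100%.
Chain via Meridian Services GmbH → Pinebrook Trust → Crosswind Realty LP (R1): 96% × 27% × 77% × 13% = 2.594592% of Halcyon Holdings Ltd.
Chain via Stonebridge Partners LP → Vantage Industries Corp. → Summit Capital LLC (R1): 100% × 93% × 31% × 77% = 22.1991% of Halcyon Holdings Ltd.
Aggregating (R3): 2.594592% + 22.1991% = 24.793692%.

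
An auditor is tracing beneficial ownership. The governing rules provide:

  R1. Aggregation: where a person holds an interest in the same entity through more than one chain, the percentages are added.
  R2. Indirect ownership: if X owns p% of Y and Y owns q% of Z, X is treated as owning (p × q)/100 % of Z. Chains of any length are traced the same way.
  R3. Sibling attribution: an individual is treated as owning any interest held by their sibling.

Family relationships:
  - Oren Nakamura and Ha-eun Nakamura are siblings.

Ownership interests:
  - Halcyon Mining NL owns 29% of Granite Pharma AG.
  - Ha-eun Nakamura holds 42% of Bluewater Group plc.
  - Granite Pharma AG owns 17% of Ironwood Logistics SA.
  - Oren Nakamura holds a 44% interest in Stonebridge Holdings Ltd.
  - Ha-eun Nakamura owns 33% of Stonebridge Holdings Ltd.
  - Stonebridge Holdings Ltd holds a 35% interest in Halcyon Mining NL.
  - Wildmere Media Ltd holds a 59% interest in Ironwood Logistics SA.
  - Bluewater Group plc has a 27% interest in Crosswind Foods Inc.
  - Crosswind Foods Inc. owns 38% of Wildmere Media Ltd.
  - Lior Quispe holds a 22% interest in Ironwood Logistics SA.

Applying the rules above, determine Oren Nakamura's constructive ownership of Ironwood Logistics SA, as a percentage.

3.871063%

By sibling attribution (R3), Oren Nakamura is treated as also owning Ha-eun Nakamura's interest in Stonebridge Holdings Ltd, giving 44% + 33% = 77%.
By sibling attribution (R3), Oren Nakamura is treated as owning Ha-eun Nakamura's 42% interest in Bluewater Group plc.
Chain via Stonebridge Holdings Ltd → Halcyon Mining NL → Granite Pharma AG (R2): 77% × 35% × 29% × 17% = 1.328635% of Ironwood Logistics SA.
Chain via Bluewater Group plc → Crosswind Foods Inc. → Wildmere Media Ltd (R2): 42% × 27% × 38% × 59% = 2.542428% of Ironwood Logistics SA.
Aggregating (R1): 1.328635% + 2.542428% = 3.871063%.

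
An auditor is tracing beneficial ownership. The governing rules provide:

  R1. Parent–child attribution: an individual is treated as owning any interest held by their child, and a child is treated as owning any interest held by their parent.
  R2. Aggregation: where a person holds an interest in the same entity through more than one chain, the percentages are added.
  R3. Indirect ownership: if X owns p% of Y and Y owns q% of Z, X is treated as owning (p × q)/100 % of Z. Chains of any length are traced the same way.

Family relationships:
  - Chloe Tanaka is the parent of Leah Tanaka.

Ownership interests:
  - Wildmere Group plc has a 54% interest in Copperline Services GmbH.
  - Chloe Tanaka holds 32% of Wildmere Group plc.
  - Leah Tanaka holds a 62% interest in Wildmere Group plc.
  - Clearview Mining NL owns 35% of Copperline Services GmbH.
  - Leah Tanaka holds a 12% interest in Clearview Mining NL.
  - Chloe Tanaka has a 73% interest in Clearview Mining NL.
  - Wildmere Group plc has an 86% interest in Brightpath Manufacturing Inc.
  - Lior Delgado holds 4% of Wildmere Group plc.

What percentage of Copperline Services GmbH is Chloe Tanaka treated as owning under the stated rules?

By parent–child attribution (R1), Chloe Tanaka is treated as also owning Leah Tanaka's interest in Clearview Mining NL, giving 73% + 12% = 85%.
By parent–child attribution (R1), Chloe Tanaka is treated as also owning Leah Tanaka's interest in Wildmere Group plc, giving 32% + 62% = 94%.
Chain via Clearview Mining NL (R3): 85% × 35% = 29.75% of Copperline Services GmbH.
Chain via Wildmere Group plc (R3): 94% × 54% = 50.76% of Copperline Services GmbH.
Aggregating (R2): 29.75% + 50.76% = 80.51%.

80.51%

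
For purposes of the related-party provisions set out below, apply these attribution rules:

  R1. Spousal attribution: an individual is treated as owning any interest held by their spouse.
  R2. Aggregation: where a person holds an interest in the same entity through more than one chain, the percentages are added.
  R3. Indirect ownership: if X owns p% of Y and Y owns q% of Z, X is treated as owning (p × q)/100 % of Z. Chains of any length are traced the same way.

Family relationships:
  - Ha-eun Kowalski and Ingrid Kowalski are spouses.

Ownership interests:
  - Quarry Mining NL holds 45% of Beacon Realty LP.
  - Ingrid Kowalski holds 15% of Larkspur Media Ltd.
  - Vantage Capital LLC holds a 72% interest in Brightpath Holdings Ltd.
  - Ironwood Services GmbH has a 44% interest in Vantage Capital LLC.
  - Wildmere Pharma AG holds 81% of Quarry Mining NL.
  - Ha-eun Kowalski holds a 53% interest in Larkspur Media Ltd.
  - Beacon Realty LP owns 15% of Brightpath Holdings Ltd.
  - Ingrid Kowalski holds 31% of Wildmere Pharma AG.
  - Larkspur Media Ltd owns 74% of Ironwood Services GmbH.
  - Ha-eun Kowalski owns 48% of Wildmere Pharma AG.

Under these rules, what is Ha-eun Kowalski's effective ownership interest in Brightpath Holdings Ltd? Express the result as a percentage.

By spousal attribution (R1), Ha-eun Kowalski is treated as also owning Ingrid Kowalski's interest in Wildmere Pharma AG, giving 48% + 31% = 79%.
By spousal attribution (R1), Ha-eun Kowalski is treated as also owning Ingrid Kowalski's interest in Larkspur Media Ltd, giving 53% + 15% = 68%.
Chain via Wildmere Pharma AG → Quarry Mining NL → Beacon Realty LP (R3): 79% × 81% × 45% × 15% = 4.319325% of Brightpath Holdings Ltd.
Chain via Larkspur Media Ltd → Ironwood Services GmbH → Vantage Capital LLC (R3): 68% × 74% × 44% × 72% = 15.941376% of Brightpath Holdings Ltd.
Aggregating (R2): 4.319325% + 15.941376% = 20.260701%.

20.260701%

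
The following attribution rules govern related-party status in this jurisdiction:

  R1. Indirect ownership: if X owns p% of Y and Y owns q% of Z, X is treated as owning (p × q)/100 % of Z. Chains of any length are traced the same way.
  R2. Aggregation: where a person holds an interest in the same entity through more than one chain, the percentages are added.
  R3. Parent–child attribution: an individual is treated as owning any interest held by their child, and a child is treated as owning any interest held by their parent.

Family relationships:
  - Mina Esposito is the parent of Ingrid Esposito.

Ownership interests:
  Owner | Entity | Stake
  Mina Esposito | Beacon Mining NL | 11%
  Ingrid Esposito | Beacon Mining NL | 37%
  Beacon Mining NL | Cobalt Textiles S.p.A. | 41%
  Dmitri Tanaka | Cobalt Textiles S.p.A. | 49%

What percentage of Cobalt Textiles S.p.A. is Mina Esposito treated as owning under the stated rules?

19.68%

By parent–child attribution (R3), Mina Esposito is treated as also owning Ingrid Esposito's interest in Beacon Mining NL, giving 11% + 37% = 48%.
Chain via Beacon Mining NL (R1): 48% × 41% = 19.68% of Cobalt Textiles S.p.A.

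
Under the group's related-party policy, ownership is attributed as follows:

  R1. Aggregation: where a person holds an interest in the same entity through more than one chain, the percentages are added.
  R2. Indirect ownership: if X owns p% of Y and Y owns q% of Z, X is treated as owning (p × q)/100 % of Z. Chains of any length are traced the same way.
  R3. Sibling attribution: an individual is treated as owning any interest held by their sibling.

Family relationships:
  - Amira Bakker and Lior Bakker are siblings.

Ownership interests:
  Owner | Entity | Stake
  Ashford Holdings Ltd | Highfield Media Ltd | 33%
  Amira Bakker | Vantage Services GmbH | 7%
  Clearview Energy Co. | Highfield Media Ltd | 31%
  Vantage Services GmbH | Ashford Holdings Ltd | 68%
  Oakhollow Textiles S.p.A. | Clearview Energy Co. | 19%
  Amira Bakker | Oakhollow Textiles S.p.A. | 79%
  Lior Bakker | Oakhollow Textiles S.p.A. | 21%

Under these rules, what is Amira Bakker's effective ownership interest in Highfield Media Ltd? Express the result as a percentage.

By sibling attribution (R3), Amira Bakker is treated as also owning Lior Bakker's interest in Oakhollow Textiles S.p.A, giving 79% + 21% = 100%.
Chain via Vantage Services GmbH → Ashford Holdings Ltd (R2): 7% × 68% × 33% = 1.5708% of Highfield Media Ltd.
Chain via Oakhollow Textiles S.p.A. → Clearview Energy Co. (R2): 100% × 19% × 31% = 5.89% of Highfield Media Ltd.
Aggregating (R1): 1.5708% + 5.89% = 7.4608%.

7.4608%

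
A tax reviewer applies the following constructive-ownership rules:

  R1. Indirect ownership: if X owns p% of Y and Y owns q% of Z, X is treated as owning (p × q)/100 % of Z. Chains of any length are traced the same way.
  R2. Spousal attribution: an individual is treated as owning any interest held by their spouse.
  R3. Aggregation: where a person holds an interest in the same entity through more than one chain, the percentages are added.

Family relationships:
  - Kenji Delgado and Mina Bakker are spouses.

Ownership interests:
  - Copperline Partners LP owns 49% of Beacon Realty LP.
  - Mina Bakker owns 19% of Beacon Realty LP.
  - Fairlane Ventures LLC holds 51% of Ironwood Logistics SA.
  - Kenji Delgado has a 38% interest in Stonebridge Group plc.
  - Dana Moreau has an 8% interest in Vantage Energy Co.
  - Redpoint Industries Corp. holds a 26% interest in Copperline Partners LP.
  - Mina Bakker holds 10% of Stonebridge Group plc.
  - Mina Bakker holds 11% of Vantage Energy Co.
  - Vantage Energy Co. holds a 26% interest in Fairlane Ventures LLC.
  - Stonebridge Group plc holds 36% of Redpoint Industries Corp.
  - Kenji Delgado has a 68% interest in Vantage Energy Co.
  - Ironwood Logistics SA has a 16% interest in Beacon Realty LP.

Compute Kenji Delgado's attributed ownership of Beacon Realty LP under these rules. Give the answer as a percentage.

22.877536%

By spousal attribution (R2), Kenji Delgado is treated as also owning Mina Bakker's interest in Vantage Energy Co, giving 68% + 11% = 79%.
By spousal attribution (R2), Kenji Delgado is treated as also owning Mina Bakker's interest in Stonebridge Group plc, giving 38% + 10% = 48%.
By spousal attribution (R2), Kenji Delgado is treated as owning Mina Bakker's 19% interest in Beacon Realty LP.
Chain via Vantage Energy Co. → Fairlane Ventures LLC → Ironwood Logistics SA (R1): 79% × 26% × 51% × 16% = 1.676064% of Beacon Realty LP.
Chain via Stonebridge Group plc → Redpoint Industries Corp. → Copperline Partners LP (R1): 48% × 36% × 26% × 49% = 2.201472% of Beacon Realty LP.
Direct interest in Beacon Realty LP: 19%.
Aggregating (R3): 1.676064% + 2.201472% + 19% = 22.877536%.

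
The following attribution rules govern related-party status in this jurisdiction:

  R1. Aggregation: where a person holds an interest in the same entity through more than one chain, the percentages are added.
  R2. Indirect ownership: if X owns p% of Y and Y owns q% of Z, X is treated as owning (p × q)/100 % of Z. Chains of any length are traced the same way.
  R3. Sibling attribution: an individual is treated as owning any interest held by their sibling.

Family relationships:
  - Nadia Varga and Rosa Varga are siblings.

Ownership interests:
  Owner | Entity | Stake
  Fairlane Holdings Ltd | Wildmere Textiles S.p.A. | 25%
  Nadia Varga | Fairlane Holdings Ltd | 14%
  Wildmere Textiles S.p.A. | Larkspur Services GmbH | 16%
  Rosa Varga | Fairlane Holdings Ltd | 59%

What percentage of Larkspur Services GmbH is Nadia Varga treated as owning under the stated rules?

2.92%

By sibling attribution (R3), Nadia Varga is treated as also owning Rosa Varga's interest in Fairlane Holdings Ltd, giving 14% + 59% = 73%.
Chain via Fairlane Holdings Ltd → Wildmere Textiles S.p.A. (R2): 73% × 25% × 16% = 2.92% of Larkspur Services GmbH.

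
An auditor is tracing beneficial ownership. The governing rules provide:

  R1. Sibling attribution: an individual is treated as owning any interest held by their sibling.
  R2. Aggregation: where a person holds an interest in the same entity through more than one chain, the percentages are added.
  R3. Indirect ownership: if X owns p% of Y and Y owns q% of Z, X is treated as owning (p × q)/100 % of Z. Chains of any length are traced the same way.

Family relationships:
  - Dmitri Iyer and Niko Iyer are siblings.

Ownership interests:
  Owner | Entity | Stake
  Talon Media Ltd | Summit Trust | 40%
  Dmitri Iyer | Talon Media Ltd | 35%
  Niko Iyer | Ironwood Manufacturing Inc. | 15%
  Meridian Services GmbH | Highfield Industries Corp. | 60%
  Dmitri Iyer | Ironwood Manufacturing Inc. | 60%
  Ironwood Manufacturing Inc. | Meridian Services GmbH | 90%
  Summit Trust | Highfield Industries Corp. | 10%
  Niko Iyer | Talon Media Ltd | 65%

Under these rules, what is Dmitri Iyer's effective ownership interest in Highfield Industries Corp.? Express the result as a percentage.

44.5%

By sibling attribution (R1), Dmitri Iyer is treated as also owning Niko Iyer's interest in Ironwood Manufacturing Inc, giving 60% + 15% = 75%.
By sibling attribution (R1), Dmitri Iyer is treated as also owning Niko Iyer's interest in Talon Media Ltd, giving 35% + 65% = 100%.
Chain via Ironwood Manufacturing Inc. → Meridian Services GmbH (R3): 75% × 90% × 60% = 40.5% of Highfield Industries Corp.
Chain via Talon Media Ltd → Summit Trust (R3): 100% × 40% × 10% = 4% of Highfield Industries Corp.
Aggregating (R2): 40.5% + 4% = 44.5%.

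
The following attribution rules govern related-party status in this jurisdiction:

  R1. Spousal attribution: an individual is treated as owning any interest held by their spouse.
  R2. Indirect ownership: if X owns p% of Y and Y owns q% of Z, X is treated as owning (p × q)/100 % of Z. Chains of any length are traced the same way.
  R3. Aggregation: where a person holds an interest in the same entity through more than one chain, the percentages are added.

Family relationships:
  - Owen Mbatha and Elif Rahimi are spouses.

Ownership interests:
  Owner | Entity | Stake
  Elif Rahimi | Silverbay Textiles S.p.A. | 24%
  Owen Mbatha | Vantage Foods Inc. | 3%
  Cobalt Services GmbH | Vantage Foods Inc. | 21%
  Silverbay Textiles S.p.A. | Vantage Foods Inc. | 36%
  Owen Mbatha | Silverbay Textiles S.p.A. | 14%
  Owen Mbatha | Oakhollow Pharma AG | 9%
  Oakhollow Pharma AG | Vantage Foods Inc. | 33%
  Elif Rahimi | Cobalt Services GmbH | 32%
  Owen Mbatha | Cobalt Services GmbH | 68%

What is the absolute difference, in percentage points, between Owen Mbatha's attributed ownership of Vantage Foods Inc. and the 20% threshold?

By spousal attribution (R1), Owen Mbatha is treated as also owning Elif Rahimi's interest in Silverbay Textiles S.p.A, giving 14% + 24% = 38%.
By spousal attribution (R1), Owen Mbatha is treated as also owning Elif Rahimi's interest in Cobalt Services GmbH, giving 68% + 32% = 100%.
Chain via Oakhollow Pharma AG (R2): 9% × 33% = 2.97% of Vantage Foods Inc.
Chain via Silverbay Textiles S.p.A. (R2): 38% × 36% = 13.68% of Vantage Foods Inc.
Chain via Cobalt Services GmbH (R2): 100% × 21% = 21% of Vantage Foods Inc.
Direct interest in Vantage Foods Inc: 3%.
Aggregating (R3): 2.97% + 13.68% + 21% + 3% = 40.65%.
40.65% exceeds the 20% threshold by 20.65 percentage points.

20.65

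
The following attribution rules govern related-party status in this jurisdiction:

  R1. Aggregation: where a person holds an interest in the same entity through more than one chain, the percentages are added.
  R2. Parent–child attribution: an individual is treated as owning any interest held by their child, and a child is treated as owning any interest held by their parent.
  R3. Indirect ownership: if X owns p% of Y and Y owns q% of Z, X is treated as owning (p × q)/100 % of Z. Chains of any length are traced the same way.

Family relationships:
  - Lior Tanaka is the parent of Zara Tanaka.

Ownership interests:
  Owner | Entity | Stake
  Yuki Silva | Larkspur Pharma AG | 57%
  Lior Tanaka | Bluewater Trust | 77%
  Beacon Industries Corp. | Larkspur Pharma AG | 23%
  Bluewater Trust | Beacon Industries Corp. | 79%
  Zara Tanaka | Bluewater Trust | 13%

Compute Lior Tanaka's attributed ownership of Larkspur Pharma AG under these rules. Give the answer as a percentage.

16.353%

By parent–child attribution (R2), Lior Tanaka is treated as also owning Zara Tanaka's interest in Bluewater Trust, giving 77% + 13% = 90%.
Chain via Bluewater Trust → Beacon Industries Corp. (R3): 90% × 79% × 23% = 16.353% of Larkspur Pharma AG.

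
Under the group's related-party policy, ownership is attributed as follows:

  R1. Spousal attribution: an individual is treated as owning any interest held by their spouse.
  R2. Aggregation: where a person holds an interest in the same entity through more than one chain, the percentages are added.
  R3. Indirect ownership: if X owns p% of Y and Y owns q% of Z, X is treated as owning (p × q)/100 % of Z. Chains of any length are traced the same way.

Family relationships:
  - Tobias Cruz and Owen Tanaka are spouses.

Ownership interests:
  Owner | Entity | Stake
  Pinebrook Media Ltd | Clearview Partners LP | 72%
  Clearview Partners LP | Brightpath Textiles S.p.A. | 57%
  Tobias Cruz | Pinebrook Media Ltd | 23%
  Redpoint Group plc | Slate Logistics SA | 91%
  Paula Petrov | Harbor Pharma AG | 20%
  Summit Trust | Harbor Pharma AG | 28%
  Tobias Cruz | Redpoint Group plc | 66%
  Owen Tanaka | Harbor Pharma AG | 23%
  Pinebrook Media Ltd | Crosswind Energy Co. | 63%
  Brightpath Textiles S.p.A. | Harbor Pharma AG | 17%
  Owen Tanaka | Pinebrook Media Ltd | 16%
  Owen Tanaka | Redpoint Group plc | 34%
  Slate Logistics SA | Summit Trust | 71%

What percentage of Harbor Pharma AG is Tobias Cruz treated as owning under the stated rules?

43.811752%

By spousal attribution (R1), Tobias Cruz is treated as also owning Owen Tanaka's interest in Redpoint Group plc, giving 66% + 34% = 100%.
By spousal attribution (R1), Tobias Cruz is treated as also owning Owen Tanaka's interest in Pinebrook Media Ltd, giving 23% + 16% = 39%.
By spousal attribution (R1), Tobias Cruz is treated as owning Owen Tanaka's 23% interest in Harbor Pharma AG.
Chain via Redpoint Group plc → Slate Logistics SA → Summit Trust (R3): 100% × 91% × 71% × 28% = 18.0908% of Harbor Pharma AG.
Chain via Pinebrook Media Ltd → Clearview Partners LP → Brightpath Textiles S.p.A. (R3): 39% × 72% × 57% × 17% = 2.720952% of Harbor Pharma AG.
Direct interest in Harbor Pharma AG: 23%.
Aggregating (R2): 18.0908% + 2.720952% + 23% = 43.811752%.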